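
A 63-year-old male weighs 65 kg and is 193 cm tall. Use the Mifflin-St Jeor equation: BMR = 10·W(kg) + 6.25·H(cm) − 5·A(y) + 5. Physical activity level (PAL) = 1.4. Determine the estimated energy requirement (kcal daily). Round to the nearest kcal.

Mifflin-St Jeor (male): BMR = 10(65) + 6.25(193) − 5(63) + 5 = 650 + 1206.25 − 315 + 5 = 1546.25 kcal/day.
TEE = BMR × activity factor = 1546.25 × 1.4 = 2164.75 kcal/day.

2165 kcal daily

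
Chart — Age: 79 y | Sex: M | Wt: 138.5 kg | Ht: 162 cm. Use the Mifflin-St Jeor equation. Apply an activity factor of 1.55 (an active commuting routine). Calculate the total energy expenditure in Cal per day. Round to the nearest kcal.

3112 Cal per day

Mifflin-St Jeor (male): BMR = 10(138.5) + 6.25(162) − 5(79) + 5 = 1385 + 1012.5 − 395 + 5 = 2007.5 kcal/day.
TEE = BMR × activity factor = 2007.5 × 1.55 = 3111.625 kcal/day.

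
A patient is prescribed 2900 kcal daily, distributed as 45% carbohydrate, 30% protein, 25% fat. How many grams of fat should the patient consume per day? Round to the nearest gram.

81 g/day

Fat energy = 25% × 2900 = 725 kcal.
At 9 kcal/g: 725 ÷ 9 = 80.5556 g.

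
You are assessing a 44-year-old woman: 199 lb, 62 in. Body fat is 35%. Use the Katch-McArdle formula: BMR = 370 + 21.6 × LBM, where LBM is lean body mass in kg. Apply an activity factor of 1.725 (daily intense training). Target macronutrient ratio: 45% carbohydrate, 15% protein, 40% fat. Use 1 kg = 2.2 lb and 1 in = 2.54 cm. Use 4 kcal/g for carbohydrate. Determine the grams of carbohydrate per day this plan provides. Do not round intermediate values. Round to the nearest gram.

Convert to metric: weight = 199 ÷ 2.2 = 90.4545 kg; height = 62 × 2.54 = 157.48 cm.
LBM = 90.4545 × (1 − 0.35) = 58.7955 kg. Katch-McArdle: BMR = 370 + 21.6 × 58.7955 = 1639.9818 kcal/day.
TEE = 1639.9818 × 1.725 = 2828.9686 kcal/day.
Carbohydrate energy = 45% × 2828.9686 = 1273.0359 kcal.
Carbohydrate = 1273.0359 ÷ 4 kcal/g = 318.259 g.

318 g/day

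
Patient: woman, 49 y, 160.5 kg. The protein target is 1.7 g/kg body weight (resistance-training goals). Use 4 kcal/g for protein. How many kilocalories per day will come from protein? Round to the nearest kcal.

1091 kcal/day

Protein = 1.7 g/kg × 160.5 kg = 272.85 g/day.
Protein energy = 272.85 g × 4 kcal/g = 1091.4 kcal/day.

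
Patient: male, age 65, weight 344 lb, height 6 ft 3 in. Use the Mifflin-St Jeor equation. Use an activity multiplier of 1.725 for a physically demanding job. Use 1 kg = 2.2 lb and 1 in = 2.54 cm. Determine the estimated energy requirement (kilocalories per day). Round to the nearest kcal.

Convert to metric: weight = 344 ÷ 2.2 = 156.3636 kg; height = (6×12 + 3) × 2.54 = 75 × 2.54 = 190.5 cm.
Mifflin-St Jeor (male): BMR = 10(156.3636) + 6.25(190.5) − 5(65) + 5 = 1563.6364 + 1190.625 − 325 + 5 = 2434.2614 kcal/day.
TEE = BMR × activity factor = 2434.2614 × 1.725 = 4199.1009 kcal/day.

4199 kilocalories per day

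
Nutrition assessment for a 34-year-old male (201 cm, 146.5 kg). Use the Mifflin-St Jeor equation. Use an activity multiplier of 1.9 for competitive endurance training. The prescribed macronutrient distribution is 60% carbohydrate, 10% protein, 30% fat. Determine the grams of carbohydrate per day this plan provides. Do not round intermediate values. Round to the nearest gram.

Mifflin-St Jeor (male): BMR = 10(146.5) + 6.25(201) − 5(34) + 5 = 1465 + 1256.25 − 170 + 5 = 2556.25 kcal/day.
TEE = 2556.25 × 1.9 = 4856.875 kcal/day.
Carbohydrate energy = 60% × 4856.875 = 2914.125 kcal.
Carbohydrate = 2914.125 ÷ 4 kcal/g = 728.5313 g.

729 g/day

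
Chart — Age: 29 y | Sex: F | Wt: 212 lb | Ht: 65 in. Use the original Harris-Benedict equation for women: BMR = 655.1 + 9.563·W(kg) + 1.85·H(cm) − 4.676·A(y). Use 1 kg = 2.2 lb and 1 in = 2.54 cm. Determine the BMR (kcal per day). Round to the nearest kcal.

Convert to metric: weight = 212 ÷ 2.2 = 96.3636 kg; height = 65 × 2.54 = 165.1 cm.
Harris-Benedict: BMR = 655.1 + 9.563(96.3636) + 1.85(165.1) − 4.676(29) = 1746.4565 kcal/day.

1746 kcal per day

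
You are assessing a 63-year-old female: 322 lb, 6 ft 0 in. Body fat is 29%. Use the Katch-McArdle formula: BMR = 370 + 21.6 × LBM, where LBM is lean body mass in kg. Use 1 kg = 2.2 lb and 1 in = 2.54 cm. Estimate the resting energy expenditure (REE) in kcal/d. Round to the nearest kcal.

2615 kcal/d

Convert to metric: weight = 322 ÷ 2.2 = 146.3636 kg; height = (6×12 + 0) × 2.54 = 72 × 2.54 = 182.88 cm.
LBM = 146.3636 × (1 − 0.29) = 103.9182 kg. Katch-McArdle: BMR = 370 + 21.6 × 103.9182 = 2614.6327 kcal/day.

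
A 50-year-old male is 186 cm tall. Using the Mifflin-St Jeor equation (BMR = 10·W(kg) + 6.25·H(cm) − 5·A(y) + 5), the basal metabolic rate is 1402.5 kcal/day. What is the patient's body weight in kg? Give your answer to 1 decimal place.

1402.5 = 10·W + 6.25(186) − 5(50) + 5
10·W = 1402.5 − 917.5 = 485, so W = 48.5 kg.

48.5 kg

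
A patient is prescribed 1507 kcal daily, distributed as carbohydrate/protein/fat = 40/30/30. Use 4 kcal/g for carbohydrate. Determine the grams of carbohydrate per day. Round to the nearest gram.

Carbohydrate energy = 40% × 1507 = 602.8 kcal.
At 4 kcal/g: 602.8 ÷ 4 = 150.7 g.

151 g/day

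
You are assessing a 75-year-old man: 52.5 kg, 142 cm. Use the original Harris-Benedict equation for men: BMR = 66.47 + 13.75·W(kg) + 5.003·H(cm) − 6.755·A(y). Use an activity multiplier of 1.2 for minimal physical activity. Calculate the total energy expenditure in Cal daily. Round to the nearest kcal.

Harris-Benedict: BMR = 66.47 + 13.75(52.5) + 5.003(142) − 6.755(75) = 992.146 kcal/day.
TEE = BMR × activity factor = 992.146 × 1.2 = 1190.5752 kcal/day.

1191 Cal daily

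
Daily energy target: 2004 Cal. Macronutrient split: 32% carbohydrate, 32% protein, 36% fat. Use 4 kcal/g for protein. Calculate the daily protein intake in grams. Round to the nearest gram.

Protein energy = 32% × 2004 = 641.28 kcal.
At 4 kcal/g: 641.28 ÷ 4 = 160.32 g.

160 g/day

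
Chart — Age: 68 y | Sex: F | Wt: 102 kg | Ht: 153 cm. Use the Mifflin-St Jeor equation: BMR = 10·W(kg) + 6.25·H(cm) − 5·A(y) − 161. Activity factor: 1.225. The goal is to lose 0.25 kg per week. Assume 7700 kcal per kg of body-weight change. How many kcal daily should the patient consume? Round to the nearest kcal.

1532 kcal daily

Mifflin-St Jeor (female): BMR = 10(102) + 6.25(153) − 5(68) − 161 = 1020 + 956.25 − 340 − 161 = 1475.25 kcal/day.
TEE = 1475.25 × 1.225 = 1807.1813 kcal/day.
Required daily deficit = 0.25 × 7700 ÷ 7 = 275 kcal/day.
Target intake = 1807.1813 − 275 = 1532.1813 kcal/day.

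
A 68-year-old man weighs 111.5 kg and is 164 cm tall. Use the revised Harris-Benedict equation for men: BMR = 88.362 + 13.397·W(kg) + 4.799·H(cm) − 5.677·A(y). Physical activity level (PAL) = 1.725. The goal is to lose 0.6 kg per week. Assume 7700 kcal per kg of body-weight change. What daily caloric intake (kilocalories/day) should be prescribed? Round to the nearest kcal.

Harris-Benedict: BMR = 88.362 + 13.397(111.5) + 4.799(164) − 5.677(68) = 1983.1275 kcal/day.
TEE = 1983.1275 × 1.725 = 3420.8949 kcal/day.
Required daily deficit = 0.6 × 7700 ÷ 7 = 660 kcal/day.
Target intake = 3420.8949 − 660 = 2760.8949 kcal/day.

2761 kilocalories/day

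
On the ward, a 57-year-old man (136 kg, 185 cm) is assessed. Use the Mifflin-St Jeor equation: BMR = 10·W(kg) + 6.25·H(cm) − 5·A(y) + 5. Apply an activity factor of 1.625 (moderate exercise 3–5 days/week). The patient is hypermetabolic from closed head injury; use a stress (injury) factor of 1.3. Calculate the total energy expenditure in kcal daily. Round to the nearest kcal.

Mifflin-St Jeor (male): BMR = 10(136) + 6.25(185) − 5(57) + 5 = 1360 + 1156.25 − 285 + 5 = 2236.25 kcal/day.
TEE = BMR × activity factor = 2236.25 × 1.625 = 3633.9063 kcal/day.
Apply stress factor: 3633.9063 × 1.3 = 4724.0781 kcal/day.

4724 kcal daily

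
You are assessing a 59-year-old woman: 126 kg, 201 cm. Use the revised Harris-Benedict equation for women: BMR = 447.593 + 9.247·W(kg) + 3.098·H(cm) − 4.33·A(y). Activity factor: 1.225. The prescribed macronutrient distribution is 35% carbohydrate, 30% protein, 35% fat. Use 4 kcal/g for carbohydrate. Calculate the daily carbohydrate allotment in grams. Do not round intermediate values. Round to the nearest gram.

212 g/day

Harris-Benedict: BMR = 447.593 + 9.247(126) + 3.098(201) − 4.33(59) = 1979.943 kcal/day.
TEE = 1979.943 × 1.225 = 2425.4302 kcal/day.
Carbohydrate energy = 35% × 2425.4302 = 848.9006 kcal.
Carbohydrate = 848.9006 ÷ 4 kcal/g = 212.2251 g.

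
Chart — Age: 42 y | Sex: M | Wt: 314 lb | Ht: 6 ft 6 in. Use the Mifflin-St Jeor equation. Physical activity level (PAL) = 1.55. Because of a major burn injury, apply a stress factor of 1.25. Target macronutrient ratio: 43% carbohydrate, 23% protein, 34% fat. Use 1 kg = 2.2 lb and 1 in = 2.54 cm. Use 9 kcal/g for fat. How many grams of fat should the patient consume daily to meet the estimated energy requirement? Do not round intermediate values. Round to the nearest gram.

180 g/day

Convert to metric: weight = 314 ÷ 2.2 = 142.7273 kg; height = (6×12 + 6) × 2.54 = 78 × 2.54 = 198.12 cm.
Mifflin-St Jeor (male): BMR = 10(142.7273) + 6.25(198.12) − 5(42) + 5 = 1427.2727 + 1238.25 − 210 + 5 = 2460.5227 kcal/day.
TEE = 2460.5227 × 1.55 = 3813.8102 kcal/day.
With stress factor 1.25: 3813.8102 × 1.25 = 4767.2628 kcal/day.
Fat energy = 34% × 4767.2628 = 1620.8693 kcal.
Fat = 1620.8693 ÷ 9 kcal/g = 180.0966 g.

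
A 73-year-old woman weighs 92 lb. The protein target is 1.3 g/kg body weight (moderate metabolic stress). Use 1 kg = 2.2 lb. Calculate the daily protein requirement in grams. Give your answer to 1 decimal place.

Weight in kg = 92 ÷ 2.2 = 41.8182 kg.
Protein = 1.3 g/kg × 41.8182 kg = 54.3636 g/day.

54.4 g/day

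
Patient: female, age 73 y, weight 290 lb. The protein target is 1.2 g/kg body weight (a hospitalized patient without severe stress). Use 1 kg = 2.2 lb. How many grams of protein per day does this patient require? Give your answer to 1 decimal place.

158.2 g/day

Weight in kg = 290 ÷ 2.2 = 131.8182 kg.
Protein = 1.2 g/kg × 131.8182 kg = 158.1818 g/day.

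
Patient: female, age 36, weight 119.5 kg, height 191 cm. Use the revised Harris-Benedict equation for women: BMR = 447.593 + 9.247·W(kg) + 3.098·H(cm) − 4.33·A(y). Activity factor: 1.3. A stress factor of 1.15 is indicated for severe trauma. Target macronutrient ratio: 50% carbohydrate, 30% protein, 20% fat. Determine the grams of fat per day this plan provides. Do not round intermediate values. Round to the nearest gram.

Harris-Benedict: BMR = 447.593 + 9.247(119.5) + 3.098(191) − 4.33(36) = 1988.4475 kcal/day.
TEE = 1988.4475 × 1.3 = 2584.9818 kcal/day.
With stress factor 1.15: 2584.9818 × 1.15 = 2972.729 kcal/day.
Fat energy = 20% × 2972.729 = 594.5458 kcal.
Fat = 594.5458 ÷ 9 kcal/g = 66.0606 g.

66 g/day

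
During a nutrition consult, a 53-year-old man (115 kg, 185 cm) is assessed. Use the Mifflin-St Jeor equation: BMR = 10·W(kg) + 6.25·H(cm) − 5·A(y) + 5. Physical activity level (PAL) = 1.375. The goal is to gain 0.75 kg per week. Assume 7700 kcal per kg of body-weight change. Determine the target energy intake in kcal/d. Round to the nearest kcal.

Mifflin-St Jeor (male): BMR = 10(115) + 6.25(185) − 5(53) + 5 = 1150 + 1156.25 − 265 + 5 = 2046.25 kcal/day.
TEE = 2046.25 × 1.375 = 2813.5938 kcal/day.
Required daily surplus = 0.75 × 7700 ÷ 7 = 825 kcal/day.
Target intake = 2813.5938 + 825 = 3638.5938 kcal/day.

3639 kcal/d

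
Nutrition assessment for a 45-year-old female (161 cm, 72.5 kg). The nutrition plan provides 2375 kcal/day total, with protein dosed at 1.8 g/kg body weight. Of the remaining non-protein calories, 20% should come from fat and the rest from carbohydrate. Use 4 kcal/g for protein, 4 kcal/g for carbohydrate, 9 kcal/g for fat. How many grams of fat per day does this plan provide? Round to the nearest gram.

Protein = 1.8 × 72.5 = 130.5 g → 130.5 × 4 = 522 kcal.
Non-protein calories = 2375 − 522 = 1853 kcal.
Fat: 20% × 1853 = 370.6 kcal; carbohydrate: 1482.4 kcal.
Fat: 370.6 kcal ÷ 9 kcal/g = 41.1778 g.

41 g/day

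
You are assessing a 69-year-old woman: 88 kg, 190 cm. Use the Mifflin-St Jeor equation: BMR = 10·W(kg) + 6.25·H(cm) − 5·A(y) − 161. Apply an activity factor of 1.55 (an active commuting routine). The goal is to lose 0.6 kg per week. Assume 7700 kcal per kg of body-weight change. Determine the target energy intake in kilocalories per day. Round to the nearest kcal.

1760 kilocalories per day

Mifflin-St Jeor (female): BMR = 10(88) + 6.25(190) − 5(69) − 161 = 880 + 1187.5 − 345 − 161 = 1561.5 kcal/day.
TEE = 1561.5 × 1.55 = 2420.325 kcal/day.
Required daily deficit = 0.6 × 7700 ÷ 7 = 660 kcal/day.
Target intake = 2420.325 − 660 = 1760.325 kcal/day.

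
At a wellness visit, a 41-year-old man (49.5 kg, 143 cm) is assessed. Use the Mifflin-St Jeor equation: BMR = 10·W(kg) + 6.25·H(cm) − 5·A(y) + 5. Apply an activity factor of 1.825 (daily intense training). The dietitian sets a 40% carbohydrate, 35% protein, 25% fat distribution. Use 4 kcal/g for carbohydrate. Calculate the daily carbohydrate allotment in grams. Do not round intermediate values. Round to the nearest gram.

217 g/day

Mifflin-St Jeor (male): BMR = 10(49.5) + 6.25(143) − 5(41) + 5 = 495 + 893.75 − 205 + 5 = 1188.75 kcal/day.
TEE = 1188.75 × 1.825 = 2169.4688 kcal/day.
Carbohydrate energy = 40% × 2169.4688 = 867.7875 kcal.
Carbohydrate = 867.7875 ÷ 4 kcal/g = 216.9469 g.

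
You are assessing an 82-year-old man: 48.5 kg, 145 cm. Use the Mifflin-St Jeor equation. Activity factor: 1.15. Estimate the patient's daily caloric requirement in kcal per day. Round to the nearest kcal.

Mifflin-St Jeor (male): BMR = 10(48.5) + 6.25(145) − 5(82) + 5 = 485 + 906.25 − 410 + 5 = 986.25 kcal/day.
TEE = BMR × activity factor = 986.25 × 1.15 = 1134.1875 kcal/day.

1134 kcal per day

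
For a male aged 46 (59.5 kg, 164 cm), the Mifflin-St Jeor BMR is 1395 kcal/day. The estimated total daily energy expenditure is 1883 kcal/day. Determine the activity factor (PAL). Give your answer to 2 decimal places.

1.35

Activity factor = TEE ÷ BMR = 1883 ÷ 1395 = 1.35.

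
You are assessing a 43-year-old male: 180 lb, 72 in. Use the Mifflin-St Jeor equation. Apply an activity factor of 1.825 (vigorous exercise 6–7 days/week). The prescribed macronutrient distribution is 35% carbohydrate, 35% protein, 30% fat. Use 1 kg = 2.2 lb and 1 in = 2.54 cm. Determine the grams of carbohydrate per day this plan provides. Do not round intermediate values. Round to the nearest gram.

280 g/day

Convert to metric: weight = 180 ÷ 2.2 = 81.8182 kg; height = 72 × 2.54 = 182.88 cm.
Mifflin-St Jeor (male): BMR = 10(81.8182) + 6.25(182.88) − 5(43) + 5 = 818.1818 + 1143 − 215 + 5 = 1751.1818 kcal/day.
TEE = 1751.1818 × 1.825 = 3195.9068 kcal/day.
Carbohydrate energy = 35% × 3195.9068 = 1118.5674 kcal.
Carbohydrate = 1118.5674 ÷ 4 kcal/g = 279.6418 g.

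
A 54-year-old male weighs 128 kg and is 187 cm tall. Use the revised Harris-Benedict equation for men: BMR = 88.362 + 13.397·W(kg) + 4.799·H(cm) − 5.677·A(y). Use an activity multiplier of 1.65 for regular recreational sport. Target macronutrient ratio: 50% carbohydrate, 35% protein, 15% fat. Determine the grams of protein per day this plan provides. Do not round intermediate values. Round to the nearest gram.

Harris-Benedict: BMR = 88.362 + 13.397(128) + 4.799(187) − 5.677(54) = 2394.033 kcal/day.
TEE = 2394.033 × 1.65 = 3950.1545 kcal/day.
Protein energy = 35% × 3950.1545 = 1382.5541 kcal.
Protein = 1382.5541 ÷ 4 kcal/g = 345.6385 g.

346 g/day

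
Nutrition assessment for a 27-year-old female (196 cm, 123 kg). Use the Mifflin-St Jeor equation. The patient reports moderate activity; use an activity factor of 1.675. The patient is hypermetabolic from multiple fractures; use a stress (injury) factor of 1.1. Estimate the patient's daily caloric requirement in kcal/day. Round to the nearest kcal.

3978 kcal/day

Mifflin-St Jeor (female): BMR = 10(123) + 6.25(196) − 5(27) − 161 = 1230 + 1225 − 135 − 161 = 2159 kcal/day.
TEE = BMR × activity factor = 2159 × 1.675 = 3616.325 kcal/day.
Apply stress factor: 3616.325 × 1.1 = 3977.9575 kcal/day.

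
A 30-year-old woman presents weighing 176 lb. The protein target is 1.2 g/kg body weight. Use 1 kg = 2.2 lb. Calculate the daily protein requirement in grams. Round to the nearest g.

96 g/day

Weight in kg = 176 ÷ 2.2 = 80 kg.
Protein = 1.2 g/kg × 80 kg = 96 g/day.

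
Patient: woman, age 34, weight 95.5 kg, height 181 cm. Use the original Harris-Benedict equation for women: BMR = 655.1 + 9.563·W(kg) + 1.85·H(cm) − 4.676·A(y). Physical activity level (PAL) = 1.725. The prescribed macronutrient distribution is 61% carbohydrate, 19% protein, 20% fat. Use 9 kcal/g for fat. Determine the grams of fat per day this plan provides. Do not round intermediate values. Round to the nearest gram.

67 g/day

Harris-Benedict: BMR = 655.1 + 9.563(95.5) + 1.85(181) − 4.676(34) = 1744.2325 kcal/day.
TEE = 1744.2325 × 1.725 = 3008.8011 kcal/day.
Fat energy = 20% × 3008.8011 = 601.7602 kcal.
Fat = 601.7602 ÷ 9 kcal/g = 66.8622 g.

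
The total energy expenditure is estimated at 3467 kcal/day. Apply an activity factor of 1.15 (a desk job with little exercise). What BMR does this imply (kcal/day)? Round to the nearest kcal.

BMR = TEE ÷ activity factor = 3467 ÷ 1.15 = 3014.7826 kcal/day.

3015 kcal/day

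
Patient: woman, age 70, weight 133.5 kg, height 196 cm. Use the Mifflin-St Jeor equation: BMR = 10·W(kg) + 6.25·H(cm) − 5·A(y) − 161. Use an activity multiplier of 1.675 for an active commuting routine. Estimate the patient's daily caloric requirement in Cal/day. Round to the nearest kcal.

3432 Cal/day

Mifflin-St Jeor (female): BMR = 10(133.5) + 6.25(196) − 5(70) − 161 = 1335 + 1225 − 350 − 161 = 2049 kcal/day.
TEE = BMR × activity factor = 2049 × 1.675 = 3432.075 kcal/day.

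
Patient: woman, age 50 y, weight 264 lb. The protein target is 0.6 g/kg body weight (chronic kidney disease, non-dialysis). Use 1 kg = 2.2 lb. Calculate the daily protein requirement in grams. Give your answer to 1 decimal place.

Weight in kg = 264 ÷ 2.2 = 120 kg.
Protein = 0.6 g/kg × 120 kg = 72 g/day.

72.0 g/day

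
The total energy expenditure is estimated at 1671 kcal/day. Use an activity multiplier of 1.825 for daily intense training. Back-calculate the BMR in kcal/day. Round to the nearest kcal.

916 kcal/day

BMR = TEE ÷ activity factor = 1671 ÷ 1.825 = 915.6164 kcal/day.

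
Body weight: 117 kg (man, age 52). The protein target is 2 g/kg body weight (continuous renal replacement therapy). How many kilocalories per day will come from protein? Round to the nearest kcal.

Protein = 2 g/kg × 117 kg = 234 g/day.
Protein energy = 234 g × 4 kcal/g = 936 kcal/day.

936 kcal/day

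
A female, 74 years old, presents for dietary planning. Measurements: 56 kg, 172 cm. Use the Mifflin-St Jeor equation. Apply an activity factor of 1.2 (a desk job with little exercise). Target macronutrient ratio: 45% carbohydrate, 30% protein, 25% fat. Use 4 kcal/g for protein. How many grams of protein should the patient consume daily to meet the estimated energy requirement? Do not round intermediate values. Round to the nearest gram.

99 g/day

Mifflin-St Jeor (female): BMR = 10(56) + 6.25(172) − 5(74) − 161 = 560 + 1075 − 370 − 161 = 1104 kcal/day.
TEE = 1104 × 1.2 = 1324.8 kcal/day.
Protein energy = 30% × 1324.8 = 397.44 kcal.
Protein = 397.44 ÷ 4 kcal/g = 99.36 g.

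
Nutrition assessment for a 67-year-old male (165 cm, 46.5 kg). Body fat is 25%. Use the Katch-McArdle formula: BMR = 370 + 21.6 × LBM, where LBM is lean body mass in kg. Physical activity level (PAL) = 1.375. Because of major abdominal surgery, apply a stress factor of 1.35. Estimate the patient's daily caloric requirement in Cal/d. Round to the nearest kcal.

2085 Cal/d

LBM = 46.5 × (1 − 0.25) = 34.875 kg. Katch-McArdle: BMR = 370 + 21.6 × 34.875 = 1123.3 kcal/day.
TEE = BMR × activity factor = 1123.3 × 1.375 = 1544.5375 kcal/day.
Apply stress factor: 1544.5375 × 1.35 = 2085.1256 kcal/day.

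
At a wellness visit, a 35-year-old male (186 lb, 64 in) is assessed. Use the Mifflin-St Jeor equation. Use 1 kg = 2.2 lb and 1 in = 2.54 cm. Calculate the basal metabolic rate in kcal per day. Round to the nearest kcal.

1691 kcal per day

Convert to metric: weight = 186 ÷ 2.2 = 84.5455 kg; height = 64 × 2.54 = 162.56 cm.
Mifflin-St Jeor (male): BMR = 10(84.5455) + 6.25(162.56) − 5(35) + 5 = 845.4545 + 1016 − 175 + 5 = 1691.4545 kcal/day.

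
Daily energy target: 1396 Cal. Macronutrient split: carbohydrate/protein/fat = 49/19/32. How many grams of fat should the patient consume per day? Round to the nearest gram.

Fat energy = 32% × 1396 = 446.72 kcal.
At 9 kcal/g: 446.72 ÷ 9 = 49.6356 g.

50 g/day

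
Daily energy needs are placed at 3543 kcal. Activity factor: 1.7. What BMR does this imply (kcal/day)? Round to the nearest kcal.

2084 kcal/day

BMR = TEE ÷ activity factor = 3543 ÷ 1.7 = 2084.1176 kcal/day.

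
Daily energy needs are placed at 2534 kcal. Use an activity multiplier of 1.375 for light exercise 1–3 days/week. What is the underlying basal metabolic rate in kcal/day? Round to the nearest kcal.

1843 kcal/day

BMR = TEE ÷ activity factor = 2534 ÷ 1.375 = 1842.9091 kcal/day.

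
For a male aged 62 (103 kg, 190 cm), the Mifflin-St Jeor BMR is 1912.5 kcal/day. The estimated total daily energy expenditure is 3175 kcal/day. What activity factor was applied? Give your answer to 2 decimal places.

Activity factor = TEE ÷ BMR = 3175 ÷ 1912.5 = 1.66.

1.66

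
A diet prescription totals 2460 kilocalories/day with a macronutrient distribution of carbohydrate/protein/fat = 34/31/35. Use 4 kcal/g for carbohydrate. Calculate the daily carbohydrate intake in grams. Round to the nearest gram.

Carbohydrate energy = 34% × 2460 = 836.4 kcal.
At 4 kcal/g: 836.4 ÷ 4 = 209.1 g.

209 g/day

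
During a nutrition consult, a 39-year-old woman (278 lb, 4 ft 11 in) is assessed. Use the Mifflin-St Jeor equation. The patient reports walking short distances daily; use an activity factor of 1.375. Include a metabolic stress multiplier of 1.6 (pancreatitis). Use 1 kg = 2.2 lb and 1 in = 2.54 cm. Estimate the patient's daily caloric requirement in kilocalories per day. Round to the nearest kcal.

Convert to metric: weight = 278 ÷ 2.2 = 126.3636 kg; height = (4×12 + 11) × 2.54 = 59 × 2.54 = 149.86 cm.
Mifflin-St Jeor (female): BMR = 10(126.3636) + 6.25(149.86) − 5(39) − 161 = 1263.6364 + 936.625 − 195 − 161 = 1844.2614 kcal/day.
TEE = BMR × activity factor = 1844.2614 × 1.375 = 2535.8594 kcal/day.
Apply stress factor: 2535.8594 × 1.6 = 4057.375 kcal/day.

4057 kilocalories per day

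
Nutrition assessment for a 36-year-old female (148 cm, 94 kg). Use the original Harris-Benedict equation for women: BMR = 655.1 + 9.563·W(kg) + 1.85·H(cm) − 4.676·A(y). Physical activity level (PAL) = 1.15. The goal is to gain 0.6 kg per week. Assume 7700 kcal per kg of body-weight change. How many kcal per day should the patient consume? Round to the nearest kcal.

2568 kcal per day

Harris-Benedict: BMR = 655.1 + 9.563(94) + 1.85(148) − 4.676(36) = 1659.486 kcal/day.
TEE = 1659.486 × 1.15 = 1908.4089 kcal/day.
Required daily surplus = 0.6 × 7700 ÷ 7 = 660 kcal/day.
Target intake = 1908.4089 + 660 = 2568.4089 kcal/day.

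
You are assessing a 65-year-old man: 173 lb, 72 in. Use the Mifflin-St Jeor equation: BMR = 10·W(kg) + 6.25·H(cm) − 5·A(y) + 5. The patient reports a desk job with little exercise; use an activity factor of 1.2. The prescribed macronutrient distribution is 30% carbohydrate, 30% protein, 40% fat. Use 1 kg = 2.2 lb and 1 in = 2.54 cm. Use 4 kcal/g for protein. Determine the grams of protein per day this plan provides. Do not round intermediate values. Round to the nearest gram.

Convert to metric: weight = 173 ÷ 2.2 = 78.6364 kg; height = 72 × 2.54 = 182.88 cm.
Mifflin-St Jeor (male): BMR = 10(78.6364) + 6.25(182.88) − 5(65) + 5 = 786.3636 + 1143 − 325 + 5 = 1609.3636 kcal/day.
TEE = 1609.3636 × 1.2 = 1931.2364 kcal/day.
Protein energy = 30% × 1931.2364 = 579.3709 kcal.
Protein = 579.3709 ÷ 4 kcal/g = 144.8427 g.

145 g/day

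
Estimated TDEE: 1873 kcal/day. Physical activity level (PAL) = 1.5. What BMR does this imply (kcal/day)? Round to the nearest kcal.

BMR = TEE ÷ activity factor = 1873 ÷ 1.5 = 1248.6667 kcal/day.

1249 kcal/day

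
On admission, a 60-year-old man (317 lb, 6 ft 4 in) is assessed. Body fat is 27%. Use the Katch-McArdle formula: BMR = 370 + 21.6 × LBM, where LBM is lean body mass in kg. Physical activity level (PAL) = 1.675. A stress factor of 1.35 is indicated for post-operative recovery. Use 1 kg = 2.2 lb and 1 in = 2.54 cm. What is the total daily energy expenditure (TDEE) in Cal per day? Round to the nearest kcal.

5974 Cal per day

Convert to metric: weight = 317 ÷ 2.2 = 144.0909 kg; height = (6×12 + 4) × 2.54 = 76 × 2.54 = 193.04 cm.
LBM = 144.0909 × (1 − 0.27) = 105.1864 kg. Katch-McArdle: BMR = 370 + 21.6 × 105.1864 = 2642.0255 kcal/day.
TEE = BMR × activity factor = 2642.0255 × 1.675 = 4425.3926 kcal/day.
Apply stress factor: 4425.3926 × 1.35 = 5974.2801 kcal/day.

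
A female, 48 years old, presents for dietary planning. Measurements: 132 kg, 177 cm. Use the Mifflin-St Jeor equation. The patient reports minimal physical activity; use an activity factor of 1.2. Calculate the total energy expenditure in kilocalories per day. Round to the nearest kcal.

2430 kilocalories per day

Mifflin-St Jeor (female): BMR = 10(132) + 6.25(177) − 5(48) − 161 = 1320 + 1106.25 − 240 − 161 = 2025.25 kcal/day.
TEE = BMR × activity factor = 2025.25 × 1.2 = 2430.3 kcal/day.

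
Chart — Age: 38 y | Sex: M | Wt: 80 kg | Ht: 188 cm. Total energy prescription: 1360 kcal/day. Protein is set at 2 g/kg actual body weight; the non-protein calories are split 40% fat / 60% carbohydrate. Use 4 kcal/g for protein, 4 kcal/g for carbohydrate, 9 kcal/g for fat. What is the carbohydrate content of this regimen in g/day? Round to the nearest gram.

108 g/day

Protein = 2 × 80 = 160 g → 160 × 4 = 640 kcal.
Non-protein calories = 1360 − 640 = 720 kcal.
Fat: 40% × 720 = 288 kcal; carbohydrate: 432 kcal.
Carbohydrate: 432 kcal ÷ 4 kcal/g = 108 g.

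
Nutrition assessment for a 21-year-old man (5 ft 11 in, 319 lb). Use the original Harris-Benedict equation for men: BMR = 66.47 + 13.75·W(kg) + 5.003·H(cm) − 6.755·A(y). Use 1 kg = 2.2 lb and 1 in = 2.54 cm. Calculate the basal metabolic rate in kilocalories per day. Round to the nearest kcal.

2821 kilocalories per day

Convert to metric: weight = 319 ÷ 2.2 = 145 kg; height = (5×12 + 11) × 2.54 = 71 × 2.54 = 180.34 cm.
Harris-Benedict: BMR = 66.47 + 13.75(145) + 5.003(180.34) − 6.755(21) = 2820.606 kcal/day.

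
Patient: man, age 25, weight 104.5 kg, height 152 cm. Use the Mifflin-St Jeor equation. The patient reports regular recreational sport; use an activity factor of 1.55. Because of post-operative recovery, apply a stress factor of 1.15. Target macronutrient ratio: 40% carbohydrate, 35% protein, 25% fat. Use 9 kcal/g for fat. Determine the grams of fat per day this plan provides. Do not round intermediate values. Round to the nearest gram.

93 g/day

Mifflin-St Jeor (male): BMR = 10(104.5) + 6.25(152) − 5(25) + 5 = 1045 + 950 − 125 + 5 = 1875 kcal/day.
TEE = 1875 × 1.55 = 2906.25 kcal/day.
With stress factor 1.15: 2906.25 × 1.15 = 3342.1875 kcal/day.
Fat energy = 25% × 3342.1875 = 835.5469 kcal.
Fat = 835.5469 ÷ 9 kcal/g = 92.8385 g.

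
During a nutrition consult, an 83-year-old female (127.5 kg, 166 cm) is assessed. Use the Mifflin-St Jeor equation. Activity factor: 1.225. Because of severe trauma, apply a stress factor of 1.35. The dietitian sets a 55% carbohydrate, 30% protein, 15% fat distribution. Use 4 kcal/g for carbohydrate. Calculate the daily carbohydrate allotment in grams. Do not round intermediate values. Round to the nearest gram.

395 g/day

Mifflin-St Jeor (female): BMR = 10(127.5) + 6.25(166) − 5(83) − 161 = 1275 + 1037.5 − 415 − 161 = 1736.5 kcal/day.
TEE = 1736.5 × 1.225 = 2127.2125 kcal/day.
With stress factor 1.35: 2127.2125 × 1.35 = 2871.7369 kcal/day.
Carbohydrate energy = 55% × 2871.7369 = 1579.4553 kcal.
Carbohydrate = 1579.4553 ÷ 4 kcal/g = 394.8638 g.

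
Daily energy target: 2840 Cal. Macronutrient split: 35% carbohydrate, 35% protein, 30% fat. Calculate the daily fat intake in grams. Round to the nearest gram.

Fat energy = 30% × 2840 = 852 kcal.
At 9 kcal/g: 852 ÷ 9 = 94.6667 g.

95 g/day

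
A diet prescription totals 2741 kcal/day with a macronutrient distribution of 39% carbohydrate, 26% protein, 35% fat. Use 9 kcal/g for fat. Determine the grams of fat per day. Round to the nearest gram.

107 g/day

Fat energy = 35% × 2741 = 959.35 kcal.
At 9 kcal/g: 959.35 ÷ 9 = 106.5944 g.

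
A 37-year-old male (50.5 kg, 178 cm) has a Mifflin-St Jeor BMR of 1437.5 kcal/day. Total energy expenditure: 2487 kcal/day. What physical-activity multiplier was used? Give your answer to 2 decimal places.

Activity factor = TEE ÷ BMR = 2487 ÷ 1437.5 = 1.73.

1.73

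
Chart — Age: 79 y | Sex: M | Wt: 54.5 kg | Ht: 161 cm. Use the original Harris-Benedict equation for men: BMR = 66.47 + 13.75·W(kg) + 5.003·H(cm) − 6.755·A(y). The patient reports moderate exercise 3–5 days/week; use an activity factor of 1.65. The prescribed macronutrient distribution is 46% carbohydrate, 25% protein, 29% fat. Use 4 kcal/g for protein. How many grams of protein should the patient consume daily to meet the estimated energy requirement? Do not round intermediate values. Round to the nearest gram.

112 g/day

Harris-Benedict: BMR = 66.47 + 13.75(54.5) + 5.003(161) − 6.755(79) = 1087.683 kcal/day.
TEE = 1087.683 × 1.65 = 1794.677 kcal/day.
Protein energy = 25% × 1794.677 = 448.6692 kcal.
Protein = 448.6692 ÷ 4 kcal/g = 112.1673 g.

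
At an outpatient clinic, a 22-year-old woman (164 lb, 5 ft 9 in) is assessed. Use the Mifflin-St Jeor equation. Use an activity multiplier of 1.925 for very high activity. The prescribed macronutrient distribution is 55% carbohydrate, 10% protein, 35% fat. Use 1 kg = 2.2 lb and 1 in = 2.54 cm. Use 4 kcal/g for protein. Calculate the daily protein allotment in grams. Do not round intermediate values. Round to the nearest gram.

Convert to metric: weight = 164 ÷ 2.2 = 74.5455 kg; height = (5×12 + 9) × 2.54 = 69 × 2.54 = 175.26 cm.
Mifflin-St Jeor (female): BMR = 10(74.5455) + 6.25(175.26) − 5(22) − 161 = 745.4545 + 1095.375 − 110 − 161 = 1569.8295 kcal/day.
TEE = 1569.8295 × 1.925 = 3021.9219 kcal/day.
Protein energy = 10% × 3021.9219 = 302.1922 kcal.
Protein = 302.1922 ÷ 4 kcal/g = 75.548 g.

76 g/day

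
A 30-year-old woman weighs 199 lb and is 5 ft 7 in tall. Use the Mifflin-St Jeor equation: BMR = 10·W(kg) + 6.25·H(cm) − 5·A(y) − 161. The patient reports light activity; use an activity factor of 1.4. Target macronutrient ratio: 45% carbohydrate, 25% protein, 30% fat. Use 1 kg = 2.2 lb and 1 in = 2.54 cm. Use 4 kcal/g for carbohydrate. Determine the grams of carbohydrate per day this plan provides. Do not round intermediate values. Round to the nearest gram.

Convert to metric: weight = 199 ÷ 2.2 = 90.4545 kg; height = (5×12 + 7) × 2.54 = 67 × 2.54 = 170.18 cm.
Mifflin-St Jeor (female): BMR = 10(90.4545) + 6.25(170.18) − 5(30) − 161 = 904.5455 + 1063.625 − 150 − 161 = 1657.1705 kcal/day.
TEE = 1657.1705 × 1.4 = 2320.0386 kcal/day.
Carbohydrate energy = 45% × 2320.0386 = 1044.0174 kcal.
Carbohydrate = 1044.0174 ÷ 4 kcal/g = 261.0043 g.

261 g/day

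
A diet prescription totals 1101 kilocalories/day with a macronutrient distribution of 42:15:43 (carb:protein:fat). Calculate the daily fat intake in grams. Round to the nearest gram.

Fat energy = 43% × 1101 = 473.43 kcal.
At 9 kcal/g: 473.43 ÷ 9 = 52.6033 g.

53 g/day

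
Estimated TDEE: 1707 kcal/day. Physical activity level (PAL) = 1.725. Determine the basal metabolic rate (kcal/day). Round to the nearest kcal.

990 kcal/day

BMR = TEE ÷ activity factor = 1707 ÷ 1.725 = 989.5652 kcal/day.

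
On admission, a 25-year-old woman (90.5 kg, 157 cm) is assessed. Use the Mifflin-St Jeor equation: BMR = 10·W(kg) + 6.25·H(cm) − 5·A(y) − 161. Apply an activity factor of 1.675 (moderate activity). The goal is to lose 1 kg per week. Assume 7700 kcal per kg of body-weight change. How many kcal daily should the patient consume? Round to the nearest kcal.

Mifflin-St Jeor (female): BMR = 10(90.5) + 6.25(157) − 5(25) − 161 = 905 + 981.25 − 125 − 161 = 1600.25 kcal/day.
TEE = 1600.25 × 1.675 = 2680.4188 kcal/day.
Required daily deficit = 1 × 7700 ÷ 7 = 1100 kcal/day.
Target intake = 2680.4188 − 1100 = 1580.4188 kcal/day.

1580 kcal daily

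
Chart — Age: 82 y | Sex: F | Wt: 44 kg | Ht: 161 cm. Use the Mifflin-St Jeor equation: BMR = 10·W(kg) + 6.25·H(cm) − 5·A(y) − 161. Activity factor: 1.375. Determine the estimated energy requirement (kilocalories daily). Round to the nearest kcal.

1203 kilocalories daily

Mifflin-St Jeor (female): BMR = 10(44) + 6.25(161) − 5(82) − 161 = 440 + 1006.25 − 410 − 161 = 875.25 kcal/day.
TEE = BMR × activity factor = 875.25 × 1.375 = 1203.4688 kcal/day.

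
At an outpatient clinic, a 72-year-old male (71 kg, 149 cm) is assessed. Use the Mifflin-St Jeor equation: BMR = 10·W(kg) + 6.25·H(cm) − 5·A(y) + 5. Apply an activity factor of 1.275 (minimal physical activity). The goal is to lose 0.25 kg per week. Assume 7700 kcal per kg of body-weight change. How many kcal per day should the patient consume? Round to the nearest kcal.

Mifflin-St Jeor (male): BMR = 10(71) + 6.25(149) − 5(72) + 5 = 710 + 931.25 − 360 + 5 = 1286.25 kcal/day.
TEE = 1286.25 × 1.275 = 1639.9688 kcal/day.
Required daily deficit = 0.25 × 7700 ÷ 7 = 275 kcal/day.
Target intake = 1639.9688 − 275 = 1364.9688 kcal/day.

1365 kcal per day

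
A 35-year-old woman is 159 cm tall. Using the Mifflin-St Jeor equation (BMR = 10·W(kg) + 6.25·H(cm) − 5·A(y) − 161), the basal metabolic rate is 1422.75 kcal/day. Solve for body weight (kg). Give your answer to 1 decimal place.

76.5 kg

1422.75 = 10·W + 6.25(159) − 5(35) − 161
10·W = 1422.75 − 657.75 = 765, so W = 76.5 kg.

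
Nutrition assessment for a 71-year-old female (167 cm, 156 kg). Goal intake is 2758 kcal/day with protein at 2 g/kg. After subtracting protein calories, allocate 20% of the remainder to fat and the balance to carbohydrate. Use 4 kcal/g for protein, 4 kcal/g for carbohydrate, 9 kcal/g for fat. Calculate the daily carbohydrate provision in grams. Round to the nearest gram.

302 g/day

Protein = 2 × 156 = 312 g → 312 × 4 = 1248 kcal.
Non-protein calories = 2758 − 1248 = 1510 kcal.
Fat: 20% × 1510 = 302 kcal; carbohydrate: 1208 kcal.
Carbohydrate: 1208 kcal ÷ 4 kcal/g = 302 g.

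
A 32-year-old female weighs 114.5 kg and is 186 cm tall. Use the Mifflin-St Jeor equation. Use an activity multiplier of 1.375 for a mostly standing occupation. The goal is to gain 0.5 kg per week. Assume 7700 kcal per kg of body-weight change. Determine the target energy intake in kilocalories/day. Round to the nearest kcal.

Mifflin-St Jeor (female): BMR = 10(114.5) + 6.25(186) − 5(32) − 161 = 1145 + 1162.5 − 160 − 161 = 1986.5 kcal/day.
TEE = 1986.5 × 1.375 = 2731.4375 kcal/day.
Required daily surplus = 0.5 × 7700 ÷ 7 = 550 kcal/day.
Target intake = 2731.4375 + 550 = 3281.4375 kcal/day.

3281 kilocalories/day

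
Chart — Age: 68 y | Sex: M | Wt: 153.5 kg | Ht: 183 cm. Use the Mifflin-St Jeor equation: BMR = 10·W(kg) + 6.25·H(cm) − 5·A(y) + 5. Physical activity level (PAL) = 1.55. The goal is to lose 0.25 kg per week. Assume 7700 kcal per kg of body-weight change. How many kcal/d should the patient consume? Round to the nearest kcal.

Mifflin-St Jeor (male): BMR = 10(153.5) + 6.25(183) − 5(68) + 5 = 1535 + 1143.75 − 340 + 5 = 2343.75 kcal/day.
TEE = 2343.75 × 1.55 = 3632.8125 kcal/day.
Required daily deficit = 0.25 × 7700 ÷ 7 = 275 kcal/day.
Target intake = 3632.8125 − 275 = 3357.8125 kcal/day.

3358 kcal/d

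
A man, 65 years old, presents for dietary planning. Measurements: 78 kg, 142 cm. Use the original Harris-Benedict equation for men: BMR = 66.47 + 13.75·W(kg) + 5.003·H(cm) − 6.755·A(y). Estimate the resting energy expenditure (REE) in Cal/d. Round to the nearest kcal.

1410 Cal/d

Harris-Benedict: BMR = 66.47 + 13.75(78) + 5.003(142) − 6.755(65) = 1410.321 kcal/day.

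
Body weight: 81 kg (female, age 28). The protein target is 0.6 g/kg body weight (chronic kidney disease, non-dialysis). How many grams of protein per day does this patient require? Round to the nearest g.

Protein = 0.6 g/kg × 81 kg = 48.6 g/day.

49 g/day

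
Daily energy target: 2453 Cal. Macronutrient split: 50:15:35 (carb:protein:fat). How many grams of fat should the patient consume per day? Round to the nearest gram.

95 g/day

Fat energy = 35% × 2453 = 858.55 kcal.
At 9 kcal/g: 858.55 ÷ 9 = 95.3944 g.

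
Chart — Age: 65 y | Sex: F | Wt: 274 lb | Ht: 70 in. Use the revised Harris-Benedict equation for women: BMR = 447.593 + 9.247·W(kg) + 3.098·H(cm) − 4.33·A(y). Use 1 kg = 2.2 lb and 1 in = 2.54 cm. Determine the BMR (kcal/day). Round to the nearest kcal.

1869 kcal/day

Convert to metric: weight = 274 ÷ 2.2 = 124.5455 kg; height = 70 × 2.54 = 177.8 cm.
Harris-Benedict: BMR = 447.593 + 9.247(124.5455) + 3.098(177.8) − 4.33(65) = 1868.6392 kcal/day.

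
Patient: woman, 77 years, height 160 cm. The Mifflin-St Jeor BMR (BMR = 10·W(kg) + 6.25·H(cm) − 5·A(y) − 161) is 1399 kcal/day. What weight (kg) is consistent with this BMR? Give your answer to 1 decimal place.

94.5 kg

1399 = 10·W + 6.25(160) − 5(77) − 161
10·W = 1399 − 454 = 945, so W = 94.5 kg.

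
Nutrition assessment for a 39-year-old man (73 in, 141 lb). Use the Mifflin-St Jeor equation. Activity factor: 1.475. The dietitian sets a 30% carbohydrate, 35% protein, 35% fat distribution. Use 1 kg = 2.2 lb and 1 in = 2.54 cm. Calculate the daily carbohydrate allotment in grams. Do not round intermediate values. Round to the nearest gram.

178 g/day

Convert to metric: weight = 141 ÷ 2.2 = 64.0909 kg; height = 73 × 2.54 = 185.42 cm.
Mifflin-St Jeor (male): BMR = 10(64.0909) + 6.25(185.42) − 5(39) + 5 = 640.9091 + 1158.875 − 195 + 5 = 1609.7841 kcal/day.
TEE = 1609.7841 × 1.475 = 2374.4315 kcal/day.
Carbohydrate energy = 30% × 2374.4315 = 712.3295 kcal.
Carbohydrate = 712.3295 ÷ 4 kcal/g = 178.0824 g.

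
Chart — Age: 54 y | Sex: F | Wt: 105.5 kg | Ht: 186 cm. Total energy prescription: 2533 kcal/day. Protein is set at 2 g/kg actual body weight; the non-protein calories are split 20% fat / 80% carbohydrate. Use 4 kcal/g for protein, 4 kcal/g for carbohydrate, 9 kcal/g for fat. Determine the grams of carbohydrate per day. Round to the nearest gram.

338 g/day

Protein = 2 × 105.5 = 211 g → 211 × 4 = 844 kcal.
Non-protein calories = 2533 − 844 = 1689 kcal.
Fat: 20% × 1689 = 337.8 kcal; carbohydrate: 1351.2 kcal.
Carbohydrate: 1351.2 kcal ÷ 4 kcal/g = 337.8 g.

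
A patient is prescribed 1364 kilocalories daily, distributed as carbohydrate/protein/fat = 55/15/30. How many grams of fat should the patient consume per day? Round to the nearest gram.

45 g/day

Fat energy = 30% × 1364 = 409.2 kcal.
At 9 kcal/g: 409.2 ÷ 9 = 45.4667 g.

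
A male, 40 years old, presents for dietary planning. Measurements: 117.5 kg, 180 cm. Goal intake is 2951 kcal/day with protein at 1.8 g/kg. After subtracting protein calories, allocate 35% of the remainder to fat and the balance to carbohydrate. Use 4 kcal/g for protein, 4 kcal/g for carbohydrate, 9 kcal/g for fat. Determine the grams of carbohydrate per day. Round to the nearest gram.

Protein = 1.8 × 117.5 = 211.5 g → 211.5 × 4 = 846 kcal.
Non-protein calories = 2951 − 846 = 2105 kcal.
Fat: 35% × 2105 = 736.75 kcal; carbohydrate: 1368.25 kcal.
Carbohydrate: 1368.25 kcal ÷ 4 kcal/g = 342.0625 g.

342 g/day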